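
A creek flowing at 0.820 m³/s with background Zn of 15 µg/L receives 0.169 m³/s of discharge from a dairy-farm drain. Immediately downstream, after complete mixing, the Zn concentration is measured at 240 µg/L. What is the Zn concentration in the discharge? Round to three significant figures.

Mass balance: 0.8200·15.00 + 0.1690·Cₑ = 0.9890·240.0
→ Cₑ = (0.9890·240.0 − 0.8200·15.00) / 0.1690 = 1332 µg/L.

1330 µg/L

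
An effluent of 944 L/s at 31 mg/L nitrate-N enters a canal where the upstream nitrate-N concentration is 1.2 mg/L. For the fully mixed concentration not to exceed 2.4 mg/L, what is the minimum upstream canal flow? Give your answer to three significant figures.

22500 L/s

Set C_mix = 2.4: (Q·1.200 + 944.0·31.00) / (Q + 944.0) = 2.4
→ Q = 944.0·(31.00 − 2.4)/(2.4 − 1.200) = 22500 L/s.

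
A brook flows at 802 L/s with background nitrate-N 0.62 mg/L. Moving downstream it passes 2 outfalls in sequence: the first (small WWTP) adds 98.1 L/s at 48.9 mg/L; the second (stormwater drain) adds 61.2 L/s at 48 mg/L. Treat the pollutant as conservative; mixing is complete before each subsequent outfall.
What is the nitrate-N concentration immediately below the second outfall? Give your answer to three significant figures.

8.56 mg/L

Outfall 1: combined Q = 900.1 L/s; C = (802.0·0.6200 + 98.10·48.90)/900.1 = 5.882 mg/L.
Outfall 2: combined Q = 961.3 L/s; C = (900.1·5.882 + 61.20·48.00)/961.3 = 8.563 mg/L.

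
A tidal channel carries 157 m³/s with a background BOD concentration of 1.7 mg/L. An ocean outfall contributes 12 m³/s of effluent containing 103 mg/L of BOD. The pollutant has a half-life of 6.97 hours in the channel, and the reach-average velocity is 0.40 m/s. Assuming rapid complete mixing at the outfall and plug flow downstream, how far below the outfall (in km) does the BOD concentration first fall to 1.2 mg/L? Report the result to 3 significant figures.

Flow-weighted average: C = (157.0·1.700 + 12.00·103.0) / 169.0 = 1503/169.0 = 8.893 mg/L.
Half-life 6.97 h → k = ln 2 / 6.97 = 0.09945 h⁻¹ = 2.387 d⁻¹.
Set 8.893·exp(−k·t) = 1.2 → t = ln(8.893/1.2)/k = 72510 s = 20.14 h.
Distance = v·t = 0.40·72510 = 29000 m = 29.00 km.

29.0 km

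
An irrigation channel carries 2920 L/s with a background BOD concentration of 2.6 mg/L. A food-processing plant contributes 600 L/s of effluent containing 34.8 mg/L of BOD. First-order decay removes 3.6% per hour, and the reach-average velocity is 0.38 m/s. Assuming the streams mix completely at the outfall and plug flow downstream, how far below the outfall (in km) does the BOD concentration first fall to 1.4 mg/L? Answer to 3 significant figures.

Flow-weighted average: C = (2920·2.600 + 600.0·34.80) / 3520 = 28470/3520 = 8.089 mg/L.
3.6%/h lost → k = −ln(1 − 0.036) = 0.03666 h⁻¹.
Set 8.089·exp(−k·t) = 1.4 → t = ln(8.089/1.4)/k = 172200 s = 47.84 h.
Distance = v·t = 0.38·172200 = 65440 m = 65.44 km.

65.4 km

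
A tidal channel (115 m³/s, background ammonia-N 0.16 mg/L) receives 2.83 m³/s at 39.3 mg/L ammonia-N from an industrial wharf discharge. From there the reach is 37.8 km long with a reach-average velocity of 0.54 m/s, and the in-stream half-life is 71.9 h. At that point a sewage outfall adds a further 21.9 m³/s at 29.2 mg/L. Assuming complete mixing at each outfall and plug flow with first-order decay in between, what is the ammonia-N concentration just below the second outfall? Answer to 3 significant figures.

5.35 mg/L

After mixing, C = (115.0·0.1600 + 2.830·39.30) / 117.8 = 129.6/117.8 = 1.100 mg/L; combined flow 117.8 m³/s.
Travel time t = 37.8·1000 / 0.54 = 70000 s = 19.44 h.
Half-life 71.9 h → k = ln 2 / 71.9 = 0.009640 h⁻¹ = 0.2314 d⁻¹.
Decay over the reach: 1.100·exp(−kt) = 1.100·0.8291 = 0.9120 mg/L.
At the second outfall, C = (117.8·0.9120 + 21.90·29.20) / (117.8 + 21.90) = 5.346 mg/L.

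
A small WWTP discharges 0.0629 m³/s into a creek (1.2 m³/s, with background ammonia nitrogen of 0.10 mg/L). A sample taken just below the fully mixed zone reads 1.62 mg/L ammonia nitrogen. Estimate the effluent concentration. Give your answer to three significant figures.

30.6 mg/L

Mass balance: 1.200·0.1000 + 0.06290·Cₑ = 1.263·1.620
→ Cₑ = (1.263·1.620 − 1.200·0.1000) / 0.06290 = 30.62 mg/L.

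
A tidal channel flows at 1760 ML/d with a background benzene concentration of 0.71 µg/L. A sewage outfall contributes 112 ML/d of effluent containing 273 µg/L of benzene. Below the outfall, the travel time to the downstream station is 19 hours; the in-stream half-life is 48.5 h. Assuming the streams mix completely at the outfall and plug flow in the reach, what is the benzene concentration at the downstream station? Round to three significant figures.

Mixed concentration C = ΣQC/ΣQ = (1760·0.7100 + 112.0·273.0) / 1872 = 31830/1872 = 17.00 µg/L.
Half-life 48.5 h → k = ln 2 / 48.5 = 0.01429 h⁻¹ = 0.3430 d⁻¹.
Decay over the reach: 17.00·exp(−kt) = 17.00·0.7622 = 12.96 µg/L.

13.0 µg/L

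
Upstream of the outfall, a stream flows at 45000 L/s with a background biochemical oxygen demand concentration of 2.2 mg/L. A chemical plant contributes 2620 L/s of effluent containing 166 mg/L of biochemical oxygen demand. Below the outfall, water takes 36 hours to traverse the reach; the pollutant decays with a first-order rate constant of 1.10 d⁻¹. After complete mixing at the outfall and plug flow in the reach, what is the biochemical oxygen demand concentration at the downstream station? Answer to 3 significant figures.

2.15 mg/L

Mass balance: C = (45000·2.200 + 2620·166.0) / 47620 = 533900/47620 = 11.21 mg/L.
First-order decay: C = 11.21·exp(−k·t) = 11.21·0.1920 = 2.153 mg/L.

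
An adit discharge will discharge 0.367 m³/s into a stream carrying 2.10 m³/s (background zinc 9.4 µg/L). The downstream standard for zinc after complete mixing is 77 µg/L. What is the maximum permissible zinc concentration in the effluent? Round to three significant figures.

At the limit, (Qr·Cr + Qe·Cₑ)/(Qr + Qe) = 77:
Cₑ = (2.467·77 − 2.100·9.400) / 0.3670 = 463.8 µg/L.

464 µg/L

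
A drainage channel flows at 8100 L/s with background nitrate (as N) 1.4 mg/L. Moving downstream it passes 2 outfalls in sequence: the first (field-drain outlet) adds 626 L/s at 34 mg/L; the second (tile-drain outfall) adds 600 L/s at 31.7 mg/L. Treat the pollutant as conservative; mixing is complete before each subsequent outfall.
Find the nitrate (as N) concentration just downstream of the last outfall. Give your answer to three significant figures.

Outfall 1: combined Q = 8726 L/s; C = (8100·1.400 + 626.0·34.00)/8726 = 3.739 mg/L.
Outfall 2: combined Q = 9326 L/s; C = (8726·3.739 + 600.0·31.70)/9326 = 5.538 mg/L.

5.54 mg/L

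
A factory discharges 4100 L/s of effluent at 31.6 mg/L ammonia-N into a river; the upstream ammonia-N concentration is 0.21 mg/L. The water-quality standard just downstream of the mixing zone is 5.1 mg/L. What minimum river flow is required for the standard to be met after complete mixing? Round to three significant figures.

22200 L/s

Set C_mix = 5.1: (Q·0.2100 + 4100·31.60) / (Q + 4100) = 5.1
→ Q = 4100·(31.60 − 5.1)/(5.1 − 0.2100) = 22220 L/s.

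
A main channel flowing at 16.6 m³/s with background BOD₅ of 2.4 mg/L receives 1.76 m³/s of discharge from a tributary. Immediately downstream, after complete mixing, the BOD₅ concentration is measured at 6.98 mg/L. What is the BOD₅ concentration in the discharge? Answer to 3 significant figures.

50.2 mg/L

Mass balance: 16.60·2.400 + 1.760·Cₑ = 18.36·6.980
→ Cₑ = (18.36·6.980 − 16.60·2.400) / 1.760 = 50.18 mg/L.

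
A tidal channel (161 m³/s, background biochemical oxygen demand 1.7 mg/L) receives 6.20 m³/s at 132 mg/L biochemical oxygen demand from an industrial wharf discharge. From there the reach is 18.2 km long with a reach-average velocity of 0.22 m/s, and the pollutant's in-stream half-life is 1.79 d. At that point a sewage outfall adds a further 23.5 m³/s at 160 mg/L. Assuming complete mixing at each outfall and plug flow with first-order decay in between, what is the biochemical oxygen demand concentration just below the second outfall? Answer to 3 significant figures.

Mixed concentration C = ΣQC/ΣQ = (161.0·1.700 + 6.200·132.0) / 167.2 = 1092/167.2 = 6.532 mg/L; combined flow 167.2 m³/s.
Travel time t = 18.2·1000 / 0.22 = 82730 s = 22.98 h.
Half-life 1.79 d → k = ln 2 / 1.79 = 0.3872 d⁻¹.
First-order decay: C = 6.532·exp(−k·t) = 6.532·0.6902 = 4.508 mg/L.
Second outfall: C = (167.2·4.508 + 23.50·160.0)/190.7 = 23.67 mg/L.

23.7 mg/L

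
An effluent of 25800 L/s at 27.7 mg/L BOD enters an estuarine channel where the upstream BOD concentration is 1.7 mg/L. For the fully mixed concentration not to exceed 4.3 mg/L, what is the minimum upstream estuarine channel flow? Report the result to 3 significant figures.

232000 L/s

Set C_mix = 4.3: (Q·1.700 + 25800·27.70) / (Q + 25800) = 4.3
→ Q = 25800·(27.70 − 4.3)/(4.3 − 1.700) = 232200 L/s.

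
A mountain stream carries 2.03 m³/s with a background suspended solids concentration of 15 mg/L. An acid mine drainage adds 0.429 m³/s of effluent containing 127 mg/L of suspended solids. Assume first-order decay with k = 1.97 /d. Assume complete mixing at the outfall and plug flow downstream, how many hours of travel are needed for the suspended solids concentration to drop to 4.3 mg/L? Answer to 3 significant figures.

25.4 h

After mixing, C = (2.030·15.00 + 0.4290·127.0) / 2.459 = 84.93/2.459 = 34.54 mg/L.
34.54·exp(−k·t) = 4.3 → t = ln(34.54/4.3)/k = 91380 s = 25.38 h.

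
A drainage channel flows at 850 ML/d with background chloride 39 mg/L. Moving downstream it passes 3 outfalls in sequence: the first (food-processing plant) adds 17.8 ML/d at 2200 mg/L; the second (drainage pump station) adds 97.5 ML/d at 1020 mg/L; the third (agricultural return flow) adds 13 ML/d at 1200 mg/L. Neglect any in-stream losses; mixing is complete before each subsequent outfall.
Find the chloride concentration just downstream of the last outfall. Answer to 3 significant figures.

Outfall 1: combined Q = 867.8 ML/d; C = (850.0·39.00 + 17.80·2200)/867.8 = 83.33 mg/L.
Outfall 2: combined Q = 965.3 ML/d; C = (867.8·83.33 + 97.50·1020)/965.3 = 177.9 mg/L.
Outfall 3: combined Q = 978.3 ML/d; C = (965.3·177.9 + 13.00·1200)/978.3 = 191.5 mg/L.

192 mg/L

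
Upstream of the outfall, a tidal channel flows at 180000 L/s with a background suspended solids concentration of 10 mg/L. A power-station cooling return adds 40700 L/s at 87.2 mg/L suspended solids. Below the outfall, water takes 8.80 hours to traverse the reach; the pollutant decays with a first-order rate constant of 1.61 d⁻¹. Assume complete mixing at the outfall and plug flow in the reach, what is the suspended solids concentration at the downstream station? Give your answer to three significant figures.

Flow-weighted average: C = (180000·10.00 + 40700·87.20) / 220700 = 5349000/220700 = 24.24 mg/L.
Decay over the reach: 24.24·exp(−kt) = 24.24·0.5541 = 13.43 mg/L.

13.4 mg/L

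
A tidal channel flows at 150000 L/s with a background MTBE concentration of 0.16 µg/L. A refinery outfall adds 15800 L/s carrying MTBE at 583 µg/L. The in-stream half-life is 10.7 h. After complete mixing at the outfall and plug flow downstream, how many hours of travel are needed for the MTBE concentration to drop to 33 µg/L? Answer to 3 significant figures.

8.08 h

Mixed concentration C = ΣQC/ΣQ = (150000·0.1600 + 15800·583.0) / 165800 = 9235000/165800 = 55.70 µg/L.
Half-life 10.7 h → k = ln 2 / 10.7 = 0.06478 h⁻¹ = 1.555 d⁻¹.
55.70·exp(−k·t) = 33 → t = ln(55.70/33)/k = 29090 s = 8.081 h.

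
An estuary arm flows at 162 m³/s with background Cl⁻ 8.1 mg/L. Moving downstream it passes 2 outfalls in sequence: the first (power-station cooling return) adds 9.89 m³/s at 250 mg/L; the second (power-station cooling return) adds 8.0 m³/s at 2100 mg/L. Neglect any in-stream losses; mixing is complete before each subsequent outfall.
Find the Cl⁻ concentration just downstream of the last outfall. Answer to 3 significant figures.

After outfall 1: Q = 162.0 + 9.890 = 171.9 m³/s; C = (162.0·8.100 + 9.890·250.0)/171.9 = 22.02 mg/L.
After outfall 2: Q = 171.9 + 8.000 = 179.9 m³/s; C = (171.9·22.02 + 8.000·2100)/179.9 = 114.4 mg/L.

114 mg/L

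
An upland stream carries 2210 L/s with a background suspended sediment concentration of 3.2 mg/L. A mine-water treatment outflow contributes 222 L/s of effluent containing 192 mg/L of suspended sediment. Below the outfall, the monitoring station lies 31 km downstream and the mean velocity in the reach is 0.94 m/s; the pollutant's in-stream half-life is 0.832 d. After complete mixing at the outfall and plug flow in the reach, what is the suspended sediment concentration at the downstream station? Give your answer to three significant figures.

After mixing, C = (2210·3.200 + 222.0·192.0) / 2432 = 49700/2432 = 20.43 mg/L.
Travel time t = 31·1000 / 0.94 = 32980 s = 9.161 h.
Half-life 0.832 d → k = ln 2 / 0.832 = 0.8331 d⁻¹.
Decay over the reach: 20.43·exp(−kt) = 20.43·0.7276 = 14.87 mg/L.

14.9 mg/L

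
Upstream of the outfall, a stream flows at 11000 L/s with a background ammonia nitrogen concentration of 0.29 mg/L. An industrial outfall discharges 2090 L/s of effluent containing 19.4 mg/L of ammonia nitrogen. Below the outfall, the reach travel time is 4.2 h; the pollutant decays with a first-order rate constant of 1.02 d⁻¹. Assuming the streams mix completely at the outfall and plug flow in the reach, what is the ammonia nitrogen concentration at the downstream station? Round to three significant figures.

Mixed concentration C = ΣQC/ΣQ = (11000·0.2900 + 2090·19.40) / 13090 = 43740/13090 = 3.341 mg/L.
Decay over the reach: 3.341·exp(−kt) = 3.341·0.8365 = 2.795 mg/L.

2.79 mg/L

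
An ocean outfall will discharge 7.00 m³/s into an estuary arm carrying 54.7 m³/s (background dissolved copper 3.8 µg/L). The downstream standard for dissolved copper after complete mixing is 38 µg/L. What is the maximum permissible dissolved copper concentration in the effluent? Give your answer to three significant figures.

305 µg/L

At the limit, (Qr·Cr + Qe·Cₑ)/(Qr + Qe) = 38:
Cₑ = (61.70·38 − 54.70·3.800) / 7.000 = 305.2 µg/L.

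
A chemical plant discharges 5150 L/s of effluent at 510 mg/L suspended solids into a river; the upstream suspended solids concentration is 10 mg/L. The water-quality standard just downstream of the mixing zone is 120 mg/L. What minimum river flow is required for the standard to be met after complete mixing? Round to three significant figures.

Set C_mix = 120: (Q·10.00 + 5150·510.0) / (Q + 5150) = 120
→ Q = 5150·(510.0 − 120)/(120 − 10.00) = 18260 L/s.

18300 L/s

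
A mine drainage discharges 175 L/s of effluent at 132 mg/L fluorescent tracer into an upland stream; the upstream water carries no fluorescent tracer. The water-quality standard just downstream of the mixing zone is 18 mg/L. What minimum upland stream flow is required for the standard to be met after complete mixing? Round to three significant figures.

1110 L/s

Set C_mix = 18: (Q·0 + 175.0·132.0) / (Q + 175.0) = 18
→ Q = 175.0·(132.0 − 18)/(18 − 0) = 1108 L/s.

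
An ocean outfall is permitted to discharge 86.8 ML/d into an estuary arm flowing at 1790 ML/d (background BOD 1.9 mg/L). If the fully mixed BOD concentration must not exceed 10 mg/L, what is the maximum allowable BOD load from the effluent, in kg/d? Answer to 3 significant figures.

Mass balance at the limit: 1790·1.900 + 86.80·Cₑ = 1877·10 → Cₑ = 177.0 mg/L.
86.80 ML/d = 1.005 m³/s. Load = 1.005 m³/s × 177.0 g/m³ × 86 400 s/d = 15370 kg/d.

15400 kg/d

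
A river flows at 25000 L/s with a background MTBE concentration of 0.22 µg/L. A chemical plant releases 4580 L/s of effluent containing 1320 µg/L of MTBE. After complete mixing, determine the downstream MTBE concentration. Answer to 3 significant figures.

After mixing, C = (25000·0.2200 + 4580·1320) / 29580 = 6051000/29580 = 204.6 µg/L.

205 µg/L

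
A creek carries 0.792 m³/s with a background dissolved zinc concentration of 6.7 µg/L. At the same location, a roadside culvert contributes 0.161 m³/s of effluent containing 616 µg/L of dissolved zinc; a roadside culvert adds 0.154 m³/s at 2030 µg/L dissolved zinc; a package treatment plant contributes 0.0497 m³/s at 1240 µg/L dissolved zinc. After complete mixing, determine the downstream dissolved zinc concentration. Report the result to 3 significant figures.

414 µg/L

Mixed concentration C = ΣQC/ΣQ = (0.7920·6.700 + 0.1610·616.0 + 0.1540·2030 + 0.04970·1240) / 1.157 = 478.7/1.157 = 413.9 µg/L.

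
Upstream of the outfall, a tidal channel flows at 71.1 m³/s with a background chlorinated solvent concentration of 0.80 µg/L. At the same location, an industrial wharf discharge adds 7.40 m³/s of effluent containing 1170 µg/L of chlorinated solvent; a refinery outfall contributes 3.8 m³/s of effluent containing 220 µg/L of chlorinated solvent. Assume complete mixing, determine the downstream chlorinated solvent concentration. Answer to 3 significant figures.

116 µg/L

Mixed concentration C = ΣQC/ΣQ = (71.10·0.8000 + 7.400·1170 + 3.800·220.0) / 82.30 = 9551/82.30 = 116.0 µg/L.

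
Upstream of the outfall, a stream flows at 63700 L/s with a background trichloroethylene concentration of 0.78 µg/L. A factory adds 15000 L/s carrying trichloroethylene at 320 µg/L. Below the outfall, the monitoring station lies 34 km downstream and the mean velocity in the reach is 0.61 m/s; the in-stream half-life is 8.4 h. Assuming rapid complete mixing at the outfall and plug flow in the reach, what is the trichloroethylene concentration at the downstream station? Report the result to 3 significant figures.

17.2 µg/L

Flow-weighted average: C = (63700·0.7800 + 15000·320.0) / 78700 = 4850000/78700 = 61.62 µg/L.
Travel time t = 34·1000 / 0.61 = 55740 s = 15.48 h.
Half-life 8.4 h → k = ln 2 / 8.4 = 0.08252 h⁻¹ = 1.980 d⁻¹.
Applying C = C₀e^(−kt): 61.62 × 0.2787 = 17.17 µg/L.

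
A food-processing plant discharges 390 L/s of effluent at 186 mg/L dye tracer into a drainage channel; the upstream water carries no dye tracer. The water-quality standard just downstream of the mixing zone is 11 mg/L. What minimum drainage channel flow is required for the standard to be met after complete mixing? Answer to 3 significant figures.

6200 L/s

Set C_mix = 11: (Q·0 + 390.0·186.0) / (Q + 390.0) = 11
→ Q = 390.0·(186.0 − 11)/(11 − 0) = 6205 L/s.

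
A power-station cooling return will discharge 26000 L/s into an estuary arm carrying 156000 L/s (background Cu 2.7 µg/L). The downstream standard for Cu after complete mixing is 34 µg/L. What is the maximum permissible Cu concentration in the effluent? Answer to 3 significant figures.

At the limit, (Qr·Cr + Qe·Cₑ)/(Qr + Qe) = 34:
Cₑ = (182000·34 − 156000·2.700) / 26000 = 221.8 µg/L.

222 µg/L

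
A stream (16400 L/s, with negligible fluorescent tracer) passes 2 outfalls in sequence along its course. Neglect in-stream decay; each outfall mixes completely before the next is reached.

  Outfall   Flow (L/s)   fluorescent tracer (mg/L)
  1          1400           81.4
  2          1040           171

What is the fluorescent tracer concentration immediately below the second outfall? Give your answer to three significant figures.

15.5 mg/L

Outfall 1: combined Q = 17800 L/s; C = (16400·0 + 1400·81.40)/17800 = 6.402 mg/L.
Outfall 2: combined Q = 18840 L/s; C = (17800·6.402 + 1040·171.0)/18840 = 15.49 mg/L.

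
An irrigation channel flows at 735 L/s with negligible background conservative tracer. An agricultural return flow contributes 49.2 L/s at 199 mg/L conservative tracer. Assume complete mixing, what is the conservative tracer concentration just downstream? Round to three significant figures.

Mixed concentration C = ΣQC/ΣQ = (735.0·0 + 49.20·199.0) / 784.2 = 9791/784.2 = 12.49 mg/L.

12.5 mg/L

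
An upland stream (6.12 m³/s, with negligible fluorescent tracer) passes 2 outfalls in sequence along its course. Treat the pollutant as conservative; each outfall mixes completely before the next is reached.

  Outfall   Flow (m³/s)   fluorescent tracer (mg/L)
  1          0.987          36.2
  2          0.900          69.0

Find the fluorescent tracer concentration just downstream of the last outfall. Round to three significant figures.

12.2 mg/L

Outfall 1: combined Q = 7.107 m³/s; C = (6.120·0 + 0.9870·36.20)/7.107 = 5.027 mg/L.
Outfall 2: combined Q = 8.007 m³/s; C = (7.107·5.027 + 0.9000·69.00)/8.007 = 12.22 mg/L.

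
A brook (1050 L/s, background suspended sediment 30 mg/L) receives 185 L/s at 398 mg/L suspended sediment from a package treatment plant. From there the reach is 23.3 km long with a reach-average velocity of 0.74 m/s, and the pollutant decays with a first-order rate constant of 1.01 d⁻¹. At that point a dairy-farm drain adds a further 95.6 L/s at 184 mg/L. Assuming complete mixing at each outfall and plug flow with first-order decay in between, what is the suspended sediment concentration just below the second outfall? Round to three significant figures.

67.9 mg/L

Flow-weighted average: C = (1050·30.00 + 185.0·398.0) / 1235 = 105100/1235 = 85.13 mg/L; combined flow 1235 L/s.
Travel time t = 23.3·1000 / 0.74 = 31490 s = 8.746 h.
First-order decay: C = 85.13·exp(−k·t) = 85.13·0.6921 = 58.91 mg/L.
Second outfall: C = (1235·58.91 + 95.60·184.0)/1331 = 67.90 mg/L.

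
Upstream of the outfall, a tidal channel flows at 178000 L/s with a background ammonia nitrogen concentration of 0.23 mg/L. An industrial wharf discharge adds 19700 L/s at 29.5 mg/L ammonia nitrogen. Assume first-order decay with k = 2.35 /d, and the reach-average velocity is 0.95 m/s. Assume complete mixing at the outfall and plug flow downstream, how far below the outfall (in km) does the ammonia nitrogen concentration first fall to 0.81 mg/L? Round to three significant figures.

Flow-weighted average: C = (178000·0.2300 + 19700·29.50) / 197700 = 622100/197700 = 3.147 mg/L.
Set 3.147·exp(−k·t) = 0.81 → t = ln(3.147/0.81)/k = 49890 s = 13.86 h.
Distance = v·t = 0.95·49890 = 47400 m = 47.40 km.

47.4 km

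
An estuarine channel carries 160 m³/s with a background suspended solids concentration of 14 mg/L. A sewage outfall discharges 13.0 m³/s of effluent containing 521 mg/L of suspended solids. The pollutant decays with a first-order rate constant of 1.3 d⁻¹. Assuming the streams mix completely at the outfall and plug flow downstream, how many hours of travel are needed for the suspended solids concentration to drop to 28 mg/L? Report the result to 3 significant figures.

Flow-weighted average: C = (160.0·14.00 + 13.00·521.0) / 173.0 = 9013/173.0 = 52.10 mg/L.
52.10·exp(−k·t) = 28 → t = ln(52.10/28)/k = 41270 s = 11.46 h.

11.5 h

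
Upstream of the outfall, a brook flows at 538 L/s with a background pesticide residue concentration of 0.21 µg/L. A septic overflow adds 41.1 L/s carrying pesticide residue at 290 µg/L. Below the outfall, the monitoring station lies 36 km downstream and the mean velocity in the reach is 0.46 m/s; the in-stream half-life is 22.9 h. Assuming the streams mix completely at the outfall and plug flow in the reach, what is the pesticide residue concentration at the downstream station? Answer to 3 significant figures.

Conservation of mass: C = (538.0·0.2100 + 41.10·290.0) / 579.1 = 12030/579.1 = 20.78 µg/L.
Travel time t = 36·1000 / 0.46 = 78260 s = 21.74 h.
Half-life 22.9 h → k = ln 2 / 22.9 = 0.03027 h⁻¹ = 0.7264 d⁻¹.
Applying C = C₀e^(−kt): 20.78 × 0.5179 = 10.76 µg/L.

10.8 µg/L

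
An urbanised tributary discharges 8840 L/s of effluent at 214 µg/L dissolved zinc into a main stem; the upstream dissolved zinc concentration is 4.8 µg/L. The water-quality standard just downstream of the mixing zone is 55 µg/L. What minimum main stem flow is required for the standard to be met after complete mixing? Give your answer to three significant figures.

28000 L/s

Set C_mix = 55: (Q·4.800 + 8840·214.0) / (Q + 8840) = 55
→ Q = 8840·(214.0 − 55)/(55 − 4.800) = 28000 L/s.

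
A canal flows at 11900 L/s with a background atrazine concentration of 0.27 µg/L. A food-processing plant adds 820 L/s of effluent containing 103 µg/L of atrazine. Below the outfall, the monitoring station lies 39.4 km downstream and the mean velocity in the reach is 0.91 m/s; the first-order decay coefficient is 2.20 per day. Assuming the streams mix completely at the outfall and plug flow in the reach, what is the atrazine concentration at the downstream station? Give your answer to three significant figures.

Mass balance: C = (11900·0.2700 + 820.0·103.0) / 12720 = 87670/12720 = 6.893 µg/L.
Travel time t = 39.4·1000 / 0.91 = 43300 s = 12.03 h.
Decay over the reach: 6.893·exp(−kt) = 6.893·0.3321 = 2.289 µg/L.

2.29 µg/L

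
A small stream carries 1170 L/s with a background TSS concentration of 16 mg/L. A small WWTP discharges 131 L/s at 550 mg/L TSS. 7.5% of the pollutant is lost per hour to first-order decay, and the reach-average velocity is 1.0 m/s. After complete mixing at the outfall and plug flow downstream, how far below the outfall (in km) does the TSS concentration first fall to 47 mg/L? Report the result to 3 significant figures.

18.2 km

Conservation of mass: C = (1170·16.00 + 131.0·550.0) / 1301 = 90770/1301 = 69.77 mg/L.
7.5%/h lost → k = −ln(1 − 0.075) = 0.07796 h⁻¹.
Set 69.77·exp(−k·t) = 47 → t = ln(69.77/47)/k = 18240 s = 5.067 h.
Distance = v·t = 1.0·18240 = 18240 m = 18.24 km.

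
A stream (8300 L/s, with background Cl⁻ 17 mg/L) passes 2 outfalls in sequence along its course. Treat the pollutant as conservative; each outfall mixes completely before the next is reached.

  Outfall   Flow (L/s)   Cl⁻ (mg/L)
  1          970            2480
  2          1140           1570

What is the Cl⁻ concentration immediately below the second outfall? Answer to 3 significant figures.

Outfall 1: combined Q = 9270 L/s; C = (8300·17.00 + 970.0·2480)/9270 = 274.7 mg/L.
Outfall 2: combined Q = 10410 L/s; C = (9270·274.7 + 1140·1570)/10410 = 416.6 mg/L.

417 mg/L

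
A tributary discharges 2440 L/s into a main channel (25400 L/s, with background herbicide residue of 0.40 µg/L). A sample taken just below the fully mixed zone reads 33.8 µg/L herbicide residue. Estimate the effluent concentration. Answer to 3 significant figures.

381 µg/L

Mass balance: 25400·0.4000 + 2440·Cₑ = 27840·33.80
→ Cₑ = (27840·33.80 − 25400·0.4000) / 2440 = 381.5 µg/L.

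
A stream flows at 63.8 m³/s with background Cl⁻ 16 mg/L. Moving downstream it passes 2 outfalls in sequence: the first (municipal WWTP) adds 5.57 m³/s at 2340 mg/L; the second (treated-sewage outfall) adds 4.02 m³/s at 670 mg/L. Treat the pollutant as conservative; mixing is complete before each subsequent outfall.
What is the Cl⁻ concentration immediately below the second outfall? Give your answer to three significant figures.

228 mg/L

After outfall 1: Q = 63.80 + 5.570 = 69.37 m³/s; C = (63.80·16.00 + 5.570·2340)/69.37 = 202.6 mg/L.
After outfall 2: Q = 69.37 + 4.020 = 73.39 m³/s; C = (69.37·202.6 + 4.020·670.0)/73.39 = 228.2 mg/L.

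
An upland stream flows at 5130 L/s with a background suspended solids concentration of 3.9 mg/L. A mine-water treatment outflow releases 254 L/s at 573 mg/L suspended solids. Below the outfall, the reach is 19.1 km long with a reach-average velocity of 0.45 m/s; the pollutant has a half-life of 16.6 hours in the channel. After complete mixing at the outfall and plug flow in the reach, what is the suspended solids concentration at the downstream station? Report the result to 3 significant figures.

18.8 mg/L

Conservation of mass: C = (5130·3.900 + 254.0·573.0) / 5384 = 165500/5384 = 30.75 mg/L.
Travel time t = 19.1·1000 / 0.45 = 42440 s = 11.79 h.
Half-life 16.6 h → k = ln 2 / 16.6 = 0.04176 h⁻¹ = 1.002 d⁻¹.
Decay over the reach: 30.75·exp(−kt) = 30.75·0.6112 = 18.79 mg/L.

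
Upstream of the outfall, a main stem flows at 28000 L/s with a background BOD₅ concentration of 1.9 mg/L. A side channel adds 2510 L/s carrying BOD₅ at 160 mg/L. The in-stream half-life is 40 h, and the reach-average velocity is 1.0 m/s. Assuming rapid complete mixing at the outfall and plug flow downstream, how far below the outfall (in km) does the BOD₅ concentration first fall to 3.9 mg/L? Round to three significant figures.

Mixed concentration C = ΣQC/ΣQ = (28000·1.900 + 2510·160.0) / 30510 = 454800/30510 = 14.91 mg/L.
Half-life 40 h → k = ln 2 / 40 = 0.01733 h⁻¹ = 0.4159 d⁻¹.
Set 14.91·exp(−k·t) = 3.9 → t = ln(14.91/3.9)/k = 278600 s = 77.38 h.
Distance = v·t = 1.0·278600 = 278600 m = 278.6 km.

279 km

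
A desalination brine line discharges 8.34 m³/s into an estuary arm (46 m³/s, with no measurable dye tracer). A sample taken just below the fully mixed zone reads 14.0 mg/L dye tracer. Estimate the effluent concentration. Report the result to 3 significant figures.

91.2 mg/L

Mass balance: 46.00·0 + 8.340·Cₑ = 54.34·14.00
→ Cₑ = (54.34·14.00 − 46.00·0) / 8.340 = 91.22 mg/L.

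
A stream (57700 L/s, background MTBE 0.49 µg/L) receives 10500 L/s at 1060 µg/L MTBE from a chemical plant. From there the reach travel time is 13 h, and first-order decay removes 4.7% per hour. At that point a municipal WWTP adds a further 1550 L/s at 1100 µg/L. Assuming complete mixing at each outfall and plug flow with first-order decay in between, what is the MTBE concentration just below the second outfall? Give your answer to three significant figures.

110 µg/L

Mass balance: C = (57700·0.4900 + 10500·1060) / 68200 = 11160000/68200 = 163.6 µg/L; combined flow 68200 L/s.
4.7%/h lost → k = −ln(1 − 0.047) = 0.04814 h⁻¹.
Applying C = C₀e^(−kt): 163.6 × 0.5348 = 87.50 µg/L.
At the second outfall, C = (68200·87.50 + 1550·1100) / (68200 + 1550) = 110.0 µg/L.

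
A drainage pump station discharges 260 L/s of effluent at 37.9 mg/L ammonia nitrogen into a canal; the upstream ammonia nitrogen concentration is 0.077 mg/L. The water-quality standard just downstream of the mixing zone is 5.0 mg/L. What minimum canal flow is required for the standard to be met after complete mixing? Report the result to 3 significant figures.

Set C_mix = 5.0: (Q·0.07700 + 260.0·37.90) / (Q + 260.0) = 5.0
→ Q = 260.0·(37.90 − 5.0)/(5.0 − 0.07700) = 1738 L/s.

1740 L/s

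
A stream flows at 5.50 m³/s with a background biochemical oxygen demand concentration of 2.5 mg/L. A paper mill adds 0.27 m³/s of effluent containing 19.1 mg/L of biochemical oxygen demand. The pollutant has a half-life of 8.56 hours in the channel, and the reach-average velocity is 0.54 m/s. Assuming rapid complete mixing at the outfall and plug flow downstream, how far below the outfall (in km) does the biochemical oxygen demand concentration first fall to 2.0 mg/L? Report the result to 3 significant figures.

11.9 km

Mixed concentration C = ΣQC/ΣQ = (5.500·2.500 + 0.2700·19.10) / 5.770 = 18.91/5.770 = 3.277 mg/L.
Half-life 8.56 h → k = ln 2 / 8.56 = 0.08098 h⁻¹ = 1.943 d⁻¹.
Set 3.277·exp(−k·t) = 2.0 → t = ln(3.277/2.0)/k = 21950 s = 6.097 h.
Distance = v·t = 0.54·21950 = 11850 m = 11.85 km.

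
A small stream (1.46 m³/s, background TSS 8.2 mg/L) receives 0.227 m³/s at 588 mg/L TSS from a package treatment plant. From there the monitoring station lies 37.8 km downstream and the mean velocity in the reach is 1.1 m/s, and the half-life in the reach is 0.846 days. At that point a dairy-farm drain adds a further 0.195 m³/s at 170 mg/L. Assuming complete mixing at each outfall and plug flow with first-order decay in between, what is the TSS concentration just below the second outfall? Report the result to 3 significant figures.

After mixing, C = (1.460·8.200 + 0.2270·588.0) / 1.687 = 145.4/1.687 = 86.22 mg/L; combined flow 1.687 m³/s.
Travel time t = 37.8·1000 / 1.1 = 34360 s = 9.545 h.
Half-life 0.846 d → k = ln 2 / 0.846 = 0.8193 d⁻¹.
Applying C = C₀e^(−kt): 86.22 × 0.7219 = 62.24 mg/L.
Second outfall: C = (1.687·62.24 + 0.1950·170.0)/1.882 = 73.41 mg/L.

73.4 mg/L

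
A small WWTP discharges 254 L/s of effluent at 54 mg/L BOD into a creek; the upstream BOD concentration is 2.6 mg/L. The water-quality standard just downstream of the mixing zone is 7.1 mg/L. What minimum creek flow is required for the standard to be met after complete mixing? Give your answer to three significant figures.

2650 L/s

Set C_mix = 7.1: (Q·2.600 + 254.0·54.00) / (Q + 254.0) = 7.1
→ Q = 254.0·(54.00 − 7.1)/(7.1 − 2.600) = 2647 L/s.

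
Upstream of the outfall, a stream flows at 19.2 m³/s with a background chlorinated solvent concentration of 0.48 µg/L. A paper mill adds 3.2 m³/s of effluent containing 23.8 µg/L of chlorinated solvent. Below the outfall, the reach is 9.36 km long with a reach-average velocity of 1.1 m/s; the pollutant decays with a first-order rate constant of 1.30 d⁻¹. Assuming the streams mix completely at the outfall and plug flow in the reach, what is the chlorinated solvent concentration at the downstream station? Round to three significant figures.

Mixed concentration C = ΣQC/ΣQ = (19.20·0.4800 + 3.200·23.80) / 22.40 = 85.38/22.40 = 3.811 µg/L.
Travel time t = 9.36·1000 / 1.1 = 8509 s = 2.364 h.
Applying C = C₀e^(−kt): 3.811 × 0.8798 = 3.353 µg/L.

3.35 µg/L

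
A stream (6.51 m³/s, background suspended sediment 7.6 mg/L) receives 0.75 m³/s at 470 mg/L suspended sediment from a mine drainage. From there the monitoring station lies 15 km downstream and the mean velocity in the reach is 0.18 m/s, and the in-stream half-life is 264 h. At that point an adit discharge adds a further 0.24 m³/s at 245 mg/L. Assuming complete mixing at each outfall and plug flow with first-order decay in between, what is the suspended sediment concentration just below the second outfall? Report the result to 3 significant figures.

58.3 mg/L

Conservation of mass: C = (6.510·7.600 + 0.7500·470.0) / 7.260 = 402.0/7.260 = 55.37 mg/L; combined flow 7.260 m³/s.
Travel time t = 15·1000 / 0.18 = 83330 s = 23.15 h.
Half-life 264 h → k = ln 2 / 264 = 0.002626 h⁻¹ = 0.06301 d⁻¹.
First-order decay: C = 55.37·exp(−k·t) = 55.37·0.9410 = 52.10 mg/L.
Second outfall: C = (7.260·52.10 + 0.2400·245.0)/7.500 = 58.28 mg/L.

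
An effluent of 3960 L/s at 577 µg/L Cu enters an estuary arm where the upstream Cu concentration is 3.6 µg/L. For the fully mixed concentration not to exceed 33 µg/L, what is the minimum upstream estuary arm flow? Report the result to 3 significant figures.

73300 L/s

Set C_mix = 33: (Q·3.600 + 3960·577.0) / (Q + 3960) = 33
→ Q = 3960·(577.0 − 33)/(33 − 3.600) = 73270 L/s.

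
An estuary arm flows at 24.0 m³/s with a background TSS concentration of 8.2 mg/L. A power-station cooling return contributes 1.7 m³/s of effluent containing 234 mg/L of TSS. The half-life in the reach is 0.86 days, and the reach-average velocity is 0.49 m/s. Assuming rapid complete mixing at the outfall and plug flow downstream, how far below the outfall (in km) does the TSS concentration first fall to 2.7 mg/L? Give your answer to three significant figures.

113 km

Flow-weighted average: C = (24.00·8.200 + 1.700·234.0) / 25.70 = 594.6/25.70 = 23.14 mg/L.
Half-life 0.86 d → k = ln 2 / 0.86 = 0.8060 d⁻¹.
Set 23.14·exp(−k·t) = 2.7 → t = ln(23.14/2.7)/k = 230300 s = 63.97 h.
Distance = v·t = 0.49·230300 = 112800 m = 112.8 km.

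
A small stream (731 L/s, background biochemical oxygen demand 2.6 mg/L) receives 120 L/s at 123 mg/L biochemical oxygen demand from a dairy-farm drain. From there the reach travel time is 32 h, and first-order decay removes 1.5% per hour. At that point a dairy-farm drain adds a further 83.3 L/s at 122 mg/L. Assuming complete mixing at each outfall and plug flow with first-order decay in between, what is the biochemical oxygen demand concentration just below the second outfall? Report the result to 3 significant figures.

21.9 mg/L

Mixed concentration C = ΣQC/ΣQ = (731.0·2.600 + 120.0·123.0) / 851.0 = 16660/851.0 = 19.58 mg/L; combined flow 851.0 L/s.
1.5%/h lost → k = −ln(1 − 0.015) = 0.01511 h⁻¹.
After decay, C = 19.58 × e^(−kt) = 19.58 × 0.6165 = 12.07 mg/L.
At the second outfall, C = (851.0·12.07 + 83.30·122.0) / (851.0 + 83.30) = 21.87 mg/L.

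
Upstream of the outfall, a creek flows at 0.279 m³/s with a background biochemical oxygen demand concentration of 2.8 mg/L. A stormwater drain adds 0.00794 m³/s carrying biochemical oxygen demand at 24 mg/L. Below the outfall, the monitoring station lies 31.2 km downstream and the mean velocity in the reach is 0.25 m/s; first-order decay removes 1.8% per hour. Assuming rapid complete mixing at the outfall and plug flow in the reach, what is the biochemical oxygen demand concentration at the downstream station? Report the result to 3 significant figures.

After mixing, C = (0.2790·2.800 + 0.007940·24.00) / 0.2869 = 0.9718/0.2869 = 3.387 mg/L.
Travel time t = 31.2·1000 / 0.25 = 124800 s = 34.67 h.
1.8%/h lost → k = −ln(1 − 0.018) = 0.01816 h⁻¹.
First-order decay: C = 3.387·exp(−k·t) = 3.387·0.5328 = 1.804 mg/L.

1.80 mg/L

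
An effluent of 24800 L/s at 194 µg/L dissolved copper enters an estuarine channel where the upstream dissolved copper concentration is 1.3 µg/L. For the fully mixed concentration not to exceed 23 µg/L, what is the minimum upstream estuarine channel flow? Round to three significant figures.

195000 L/s

Set C_mix = 23: (Q·1.300 + 24800·194.0) / (Q + 24800) = 23
→ Q = 24800·(194.0 − 23)/(23 − 1.300) = 195400 L/s.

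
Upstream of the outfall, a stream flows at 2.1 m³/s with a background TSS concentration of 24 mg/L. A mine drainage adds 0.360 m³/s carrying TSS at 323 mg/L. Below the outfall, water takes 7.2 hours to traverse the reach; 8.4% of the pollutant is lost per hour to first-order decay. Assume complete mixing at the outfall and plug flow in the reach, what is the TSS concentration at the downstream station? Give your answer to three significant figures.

36.0 mg/L

Mixed concentration C = ΣQC/ΣQ = (2.100·24.00 + 0.3600·323.0) / 2.460 = 166.7/2.460 = 67.76 mg/L.
8.4%/h lost → k = −ln(1 − 0.084) = 0.08774 h⁻¹.
Decay over the reach: 67.76·exp(−kt) = 67.76·0.5317 = 36.02 mg/L.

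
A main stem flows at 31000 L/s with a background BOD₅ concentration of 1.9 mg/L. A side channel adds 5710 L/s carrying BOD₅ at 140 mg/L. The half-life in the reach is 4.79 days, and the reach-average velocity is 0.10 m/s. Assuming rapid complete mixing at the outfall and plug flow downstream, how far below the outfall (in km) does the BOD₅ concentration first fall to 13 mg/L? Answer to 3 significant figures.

35.0 km

After mixing, C = (31000·1.900 + 5710·140.0) / 36710 = 858300/36710 = 23.38 mg/L.
Half-life 4.79 d → k = ln 2 / 4.79 = 0.1447 d⁻¹.
Set 23.38·exp(−k·t) = 13 → t = ln(23.38/13)/k = 350500 s = 97.35 h.
Distance = v·t = 0.10·350500 = 35050 m = 35.05 km.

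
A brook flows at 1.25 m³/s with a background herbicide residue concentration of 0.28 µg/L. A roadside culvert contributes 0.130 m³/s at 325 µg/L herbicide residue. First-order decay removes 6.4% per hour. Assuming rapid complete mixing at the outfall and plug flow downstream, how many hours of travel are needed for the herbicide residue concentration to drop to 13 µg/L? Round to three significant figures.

13.1 h

Flow-weighted average: C = (1.250·0.2800 + 0.1300·325.0) / 1.380 = 42.60/1.380 = 30.87 µg/L.
6.4%/h lost → k = −ln(1 − 0.064) = 0.06614 h⁻¹.
30.87·exp(−k·t) = 13 → t = ln(30.87/13)/k = 47070 s = 13.08 h.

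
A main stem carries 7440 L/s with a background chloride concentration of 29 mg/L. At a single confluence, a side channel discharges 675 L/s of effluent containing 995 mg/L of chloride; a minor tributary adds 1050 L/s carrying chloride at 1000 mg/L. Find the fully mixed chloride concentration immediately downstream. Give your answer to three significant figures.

Conservation of mass: C = (7440·29.00 + 675.0·995.0 + 1050·1000) / 9165 = 1937000/9165 = 211.4 mg/L.

211 mg/L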